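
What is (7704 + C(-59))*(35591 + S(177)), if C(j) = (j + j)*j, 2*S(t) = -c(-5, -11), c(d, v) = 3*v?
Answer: 522219595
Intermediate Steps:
S(t) = 33/2 (S(t) = (-3*(-11))/2 = (-1*(-33))/2 = (½)*33 = 33/2)
C(j) = 2*j² (C(j) = (2*j)*j = 2*j²)
(7704 + C(-59))*(35591 + S(177)) = (7704 + 2*(-59)²)*(35591 + 33/2) = (7704 + 2*3481)*(71215/2) = (7704 + 6962)*(71215/2) = 14666*(71215/2) = 522219595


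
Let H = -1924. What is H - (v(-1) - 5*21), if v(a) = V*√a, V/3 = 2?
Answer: -1819 - 6*I ≈ -1819.0 - 6.0*I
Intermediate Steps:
V = 6 (V = 3*2 = 6)
v(a) = 6*√a
H - (v(-1) - 5*21) = -1924 - (6*√(-1) - 5*21) = -1924 - (6*I - 105) = -1924 - (-105 + 6*I) = -1924 + (105 - 6*I) = -1819 - 6*I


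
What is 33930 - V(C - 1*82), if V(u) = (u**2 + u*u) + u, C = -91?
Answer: -25755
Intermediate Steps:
V(u) = u + 2*u**2 (V(u) = (u**2 + u**2) + u = 2*u**2 + u = u + 2*u**2)
33930 - V(C - 1*82) = 33930 - (-91 - 1*82)*(1 + 2*(-91 - 1*82)) = 33930 - (-91 - 82)*(1 + 2*(-91 - 82)) = 33930 - (-173)*(1 + 2*(-173)) = 33930 - (-173)*(1 - 346) = 33930 - (-173)*(-345) = 33930 - 1*59685 = 33930 - 59685 = -25755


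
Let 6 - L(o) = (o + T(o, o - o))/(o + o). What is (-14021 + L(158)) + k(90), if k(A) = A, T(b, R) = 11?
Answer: -4400469/316 ≈ -13926.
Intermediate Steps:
L(o) = 6 - (11 + o)/(2*o) (L(o) = 6 - (o + 11)/(o + o) = 6 - (11 + o)/(2*o))
(-14021 + L(158)) + k(90) = (-14021 + (11/2)*(-1 + 158)/158) + 90 = (-14021 + (11/2)*(1/158)*157) + 90 = (-14021 + 1727/316) + 90 = -4428909/316 + 90 = -4400469/316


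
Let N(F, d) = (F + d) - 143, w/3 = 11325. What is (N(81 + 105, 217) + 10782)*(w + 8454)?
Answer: 468501018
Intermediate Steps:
w = 33975 (w = 3*11325 = 33975)
N(F, d) = -143 + F + d
(N(81 + 105, 217) + 10782)*(w + 8454) = ((-143 + (81 + 105) + 217) + 10782)*(33975 + 8454) = ((-143 + 186 + 217) + 10782)*42429 = (260 + 10782)*42429 = 11042*42429 = 468501018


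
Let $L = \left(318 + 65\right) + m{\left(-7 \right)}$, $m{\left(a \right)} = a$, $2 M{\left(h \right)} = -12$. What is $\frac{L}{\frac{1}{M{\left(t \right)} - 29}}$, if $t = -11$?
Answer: $-13160$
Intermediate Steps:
$M{\left(h \right)} = -6$ ($M{\left(h \right)} = \frac{1}{2} \left(-12\right) = -6$)
$L = 376$ ($L = \left(318 + 65\right) - 7 = 383 - 7 = 376$)
$\frac{L}{\frac{1}{M{\left(t \right)} - 29}} = \frac{376}{\frac{1}{-6 - 29}} = \frac{376}{\frac{1}{-35}} = \frac{376}{- \frac{1}{35}} = 376 \left(-35\right) = -13160$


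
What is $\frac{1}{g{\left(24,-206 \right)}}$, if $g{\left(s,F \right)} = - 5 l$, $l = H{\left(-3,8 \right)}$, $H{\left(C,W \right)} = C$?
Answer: $\frac{1}{15} \approx 0.066667$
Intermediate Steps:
$l = -3$
$g{\left(s,F \right)} = 15$ ($g{\left(s,F \right)} = \left(-5\right) \left(-3\right) = 15$)
$\frac{1}{g{\left(24,-206 \right)}} = \frac{1}{15}$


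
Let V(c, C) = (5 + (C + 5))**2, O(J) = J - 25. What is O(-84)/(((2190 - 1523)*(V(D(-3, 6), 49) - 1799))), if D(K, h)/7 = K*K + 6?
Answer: -109/1121894 ≈ -9.7157e-5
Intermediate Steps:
D(K, h) = 42 + 7*K**2 (D(K, h) = 7*(K*K + 6) = 7*(K**2 + 6) = 7*(6 + K**2) = 42 + 7*K**2)
O(J) = -25 + J
V(c, C) = (10 + C)**2 (V(c, C) = (5 + (5 + C))**2 = (10 + C)**2)
O(-84)/(((2190 - 1523)*(V(D(-3, 6), 49) - 1799))) = (-25 - 84)/(((2190 - 1523)*((10 + 49)**2 - 1799))) = -109*1/(667*(59**2 - 1799)) = -109*1/(667*(3481 - 1799)) = -109/(667*1682) = -109/1121894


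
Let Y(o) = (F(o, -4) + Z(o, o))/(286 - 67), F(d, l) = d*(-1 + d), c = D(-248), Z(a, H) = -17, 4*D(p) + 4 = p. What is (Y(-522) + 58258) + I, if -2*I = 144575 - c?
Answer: -2806370/219 ≈ -12814.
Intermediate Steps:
D(p) = -1 + p/4
c = -63 (c = -1 + (¼)*(-248) = -1 - 62 = -63)
Y(o) = -17/219 + o*(-1 + o)/219 (Y(o) = (o*(-1 + o) - 17)/(286 - 67) = (-17 + o*(-1 + o))/219 = (-17 + o*(-1 + o))*(1/219) = -17/219 + o*(-1 + o)/219)
I = -72319 (I = -(144575 - 1*(-63))/2 = -(144575 + 63)/2 = -½*144638 = -72319)
(Y(-522) + 58258) + I = ((-17/219 + (1/219)*(-522)*(-1 - 522)) + 58258) - 72319 = ((-17/219 + (1/219)*(-522)*(-523)) + 58258) - 72319 = ((-17/219 + 91002/73) + 58258) - 72319 = (272989/219 + 58258) - 72319 = 13031491/219 - 72319 = -2806370/219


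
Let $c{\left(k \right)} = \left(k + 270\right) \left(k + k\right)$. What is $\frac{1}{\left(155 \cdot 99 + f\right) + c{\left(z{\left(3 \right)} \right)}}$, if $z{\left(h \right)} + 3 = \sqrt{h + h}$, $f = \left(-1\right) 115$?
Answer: $\frac{155}{2095192} - \frac{3 \sqrt{6}}{1047596} \approx 6.6964 \cdot 10^{-5}$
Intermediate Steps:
$f = -115$
$z{\left(h \right)} = -3 + \sqrt{2} \sqrt{h}$ ($z{\left(h \right)} = -3 + \sqrt{h + h} = -3 + \sqrt{2 h} = -3 + \sqrt{2} \sqrt{h}$)
$c{\left(k \right)} = 2 k \left(270 + k\right)$ ($c{\left(k \right)} = \left(270 + k\right) 2 k = 2 k \left(270 + k\right)$)
$\frac{1}{\left(155 \cdot 99 + f\right) + c{\left(z{\left(3 \right)} \right)}} = \frac{1}{\left(155 \cdot 99 - 115\right) + 2 \left(-3 + \sqrt{2} \sqrt{3}\right) \left(270 - \left(3 - \sqrt{2} \sqrt{3}\right)\right)} = \frac{1}{\left(15345 - 115\right) + 2 \left(-3 + \sqrt{6}\right) \left(270 - \left(3 - \sqrt{6}\right)\right)} = \frac{1}{15230 + 2 \left(-3 + \sqrt{6}\right) \left(267 + \sqrt{6}\right)}$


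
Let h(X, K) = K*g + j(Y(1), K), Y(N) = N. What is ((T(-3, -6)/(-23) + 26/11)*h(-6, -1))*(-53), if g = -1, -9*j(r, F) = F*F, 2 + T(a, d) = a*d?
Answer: -178928/2277 ≈ -78.581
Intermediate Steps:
T(a, d) = -2 + a*d
j(r, F) = -F²/9 (j(r, F) = -F*F/9 = -F²/9)
h(X, K) = -K - K²/9 (h(X, K) = K*(-1) - K²/9 = -K - K²/9)
((T(-3, -6)/(-23) + 26/11)*h(-6, -1))*(-53) = (((-2 - 3*(-6))/(-23) + 26/11)*((⅑)*(-1)*(-9 - 1*(-1))))*(-53) = (((-2 + 18)*(-1/23) + 26*(1/11))*((⅑)*(-1)*(-9 + 1)))*(-53) = ((16*(-1/23) + 26/11)*((⅑)*(-1)*(-8)))*(-53) = ((-16/23 + 26/11)*(8/9))*(-53) = ((422/253)*(8/9))*(-53) = (3376/2277)*(-53) = -178928/2277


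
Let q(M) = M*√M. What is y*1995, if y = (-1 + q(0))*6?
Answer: -11970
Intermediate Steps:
q(M) = M^(3/2)
y = -6 (y = (-1 + 0^(3/2))*6 = (-1 + 0)*6 = -1*6 = -6)
y*1995 = -6*1995 = -11970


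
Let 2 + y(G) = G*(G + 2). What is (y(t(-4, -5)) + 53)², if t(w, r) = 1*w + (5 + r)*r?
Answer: 3481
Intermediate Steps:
t(w, r) = w + r*(5 + r)
y(G) = -2 + G*(2 + G) (y(G) = -2 + G*(G + 2) = -2 + G*(2 + G))
(y(t(-4, -5)) + 53)² = ((-2 + (-4 + (-5)² + 5*(-5))² + 2*(-4 + (-5)² + 5*(-5))) + 53)² = ((-2 + (-4 + 25 - 25)² + 2*(-4 + 25 - 25)) + 53)² = ((-2 + (-4)² + 2*(-4)) + 53)² = ((-2 + 16 - 8) + 53)² = (6 + 53)² = 59² = 3481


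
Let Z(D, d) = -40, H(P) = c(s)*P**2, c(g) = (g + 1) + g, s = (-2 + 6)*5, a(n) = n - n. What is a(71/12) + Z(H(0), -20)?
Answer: -40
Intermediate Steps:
a(n) = 0
s = 20 (s = 4*5 = 20)
c(g) = 1 + 2*g (c(g) = (1 + g) + g = 1 + 2*g)
H(P) = 41*P**2 (H(P) = (1 + 2*20)*P**2 = (1 + 40)*P**2 = 41*P**2)
a(71/12) + Z(H(0), -20) = 0 - 40 = -40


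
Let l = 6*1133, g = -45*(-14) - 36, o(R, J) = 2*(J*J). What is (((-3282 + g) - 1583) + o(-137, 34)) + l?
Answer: 4839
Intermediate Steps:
o(R, J) = 2*J²
g = 594 (g = 630 - 36 = 594)
l = 6798
(((-3282 + g) - 1583) + o(-137, 34)) + l = (((-3282 + 594) - 1583) + 2*34²) + 6798 = ((-2688 - 1583) + 2*1156) + 6798 = (-4271 + 2312) + 6798 = -1959 + 6798 = 4839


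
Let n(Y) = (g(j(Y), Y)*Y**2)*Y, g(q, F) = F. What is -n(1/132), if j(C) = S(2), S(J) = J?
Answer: -1/303595776 ≈ -3.2939e-9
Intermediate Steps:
j(C) = 2
n(Y) = Y**4 (n(Y) = (Y*Y**2)*Y = Y**3*Y = Y**4)
-n(1/132) = -(1/132)**4 = -1*1/303595776 = -1/303595776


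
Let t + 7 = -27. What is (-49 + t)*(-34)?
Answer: 2822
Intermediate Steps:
t = -34 (t = -7 - 27 = -34)
(-49 + t)*(-34) = (-49 - 34)*(-34) = -83*(-34) = 2822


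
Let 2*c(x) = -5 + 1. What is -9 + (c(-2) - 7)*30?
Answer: -279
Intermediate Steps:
c(x) = -2 (c(x) = (-5 + 1)/2 = (1/2)*(-4) = -2)
-9 + (c(-2) - 7)*30 = -9 + (-2 - 7)*30 = -9 - 9*30 = -9 - 270 = -279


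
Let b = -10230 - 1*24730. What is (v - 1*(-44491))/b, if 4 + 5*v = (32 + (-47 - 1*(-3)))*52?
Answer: -221827/174800 ≈ -1.2690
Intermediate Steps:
b = -34960 (b = -10230 - 24730 = -34960)
v = -628/5 (v = -⅘ + ((32 + (-47 - 1*(-3)))*52)/5 = -⅘ + ((32 + (-47 + 3))*52)/5 = -⅘ + ((32 - 44)*52)/5 = -⅘ + (-12*52)/5 = -⅘ + (⅕)*(-624) = -⅘ - 624/5 = -628/5 ≈ -125.60)
(v - 1*(-44491))/b = (-628/5 - 1*(-44491))/(-34960) = (-628/5 + 44491)*(-1/34960) = (221827/5)*(-1/34960) = -221827/174800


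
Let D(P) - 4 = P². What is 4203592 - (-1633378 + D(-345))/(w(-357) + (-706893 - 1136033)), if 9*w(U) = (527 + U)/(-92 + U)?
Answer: 31305253824492203/7447264136 ≈ 4.2036e+6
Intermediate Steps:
D(P) = 4 + P²
w(U) = (527 + U)/(9*(-92 + U)) (w(U) = ((527 + U)/(-92 + U))/9 = (527 + U)/(9*(-92 + U)))
4203592 - (-1633378 + D(-345))/(w(-357) + (-706893 - 1136033)) = 4203592 - (-1633378 + (4 + (-345)²))/((527 - 357)/(9*(-92 - 357)) + (-706893 - 1136033)) = 4203592 - (-1633378 + (4 + 119025))/((⅑)*170/(-449) - 1842926) = 4203592 - (-1633378 + 119029)/((⅑)*(-1/449)*170 - 1842926) = 4203592 - (-1514349)/(-170/4041 - 1842926) = 4203592 - (-1514349)/(-7447264136/4041) = 4203592 - (-1514349)*(-4041)/7447264136 = 4203592 - 1*6119484309/7447264136 = 4203592 - 6119484309/7447264136 = 31305253824492203/7447264136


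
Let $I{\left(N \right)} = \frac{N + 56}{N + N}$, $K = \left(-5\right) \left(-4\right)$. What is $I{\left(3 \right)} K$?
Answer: $\frac{590}{3} \approx 196.67$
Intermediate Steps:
$K = 20$
$I{\left(N \right)} = \frac{56 + N}{2 N}$
$I{\left(3 \right)} K = \frac{56 + 3}{2 \cdot 3} \cdot 20 = \frac{1}{2} \cdot \frac{1}{3} \cdot 59 \cdot 20 = \frac{59}{6} \cdot 20 = \frac{590}{3}$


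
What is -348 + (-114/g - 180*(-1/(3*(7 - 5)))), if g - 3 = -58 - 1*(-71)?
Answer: -2601/8 ≈ -325.13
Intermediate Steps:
g = 16 (g = 3 + (-58 - 1*(-71)) = 3 + (-58 + 71) = 3 + 13 = 16)
-348 + (-114/g - 180*(-1/(3*(7 - 5)))) = -348 + (-114/16 - 180*(-1/(3*(7 - 5)))) = -348 + (-114*1/16 - 180/((-3*2))) = -348 + (-57/8 - 180/(-6)) = -348 + (-57/8 - 180*(-⅙)) = -348 + (-57/8 + 30) = -348 + 183/8 = -2601/8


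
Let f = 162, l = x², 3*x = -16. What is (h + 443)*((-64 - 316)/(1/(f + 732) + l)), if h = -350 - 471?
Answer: 385242480/76291 ≈ 5049.6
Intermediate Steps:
x = -16/3 (x = (⅓)*(-16) = -16/3 ≈ -5.3333)
l = 256/9 (l = (-16/3)² = 256/9 ≈ 28.444)
h = -821
(h + 443)*((-64 - 316)/(1/(f + 732) + l)) = (-821 + 443)*((-64 - 316)/(1/(162 + 732) + 256/9)) = -(-143640)/(1/894 + 256/9) = -(-143640)/76291/2682 = -(-143640)*2682/76291 = -378*(-1019160/76291) = 385242480/76291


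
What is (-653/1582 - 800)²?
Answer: 1603396660009/2502724 ≈ 6.4066e+5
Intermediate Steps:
(-653/1582 - 800)² = (-1266253/1582)² = 1603396660009/2502724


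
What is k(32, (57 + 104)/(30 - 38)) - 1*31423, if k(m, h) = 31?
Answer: -31392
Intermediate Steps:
k(32, (57 + 104)/(30 - 38)) - 1*31423 = 31 - 1*31423 = 31 - 31423 = -31392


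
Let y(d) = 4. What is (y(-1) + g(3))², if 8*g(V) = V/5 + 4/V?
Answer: 259081/14400 ≈ 17.992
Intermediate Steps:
g(V) = 1/(2*V) + V/40 (g(V) = (V/5 + 4/V)/8 = (4/V + V/5)/8 = 1/(2*V) + V/40)
(y(-1) + g(3))² = (4 + (1/40)*(20 + 3²)/3)² = (4 + (1/40)*(⅓)*(20 + 9))² = (4 + (1/40)*(⅓)*29)² = (4 + 29/120)² = (509/120)² = 259081/14400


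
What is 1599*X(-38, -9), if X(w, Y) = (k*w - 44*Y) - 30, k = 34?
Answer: -1480674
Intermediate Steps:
X(w, Y) = -30 - 44*Y + 34*w (X(w, Y) = (34*w - 44*Y) - 30 = (-44*Y + 34*w) - 30 = -30 - 44*Y + 34*w)
1599*X(-38, -9) = 1599*(-30 - 44*(-9) + 34*(-38)) = 1599*(-30 + 396 - 1292) = 1599*(-926) = -1480674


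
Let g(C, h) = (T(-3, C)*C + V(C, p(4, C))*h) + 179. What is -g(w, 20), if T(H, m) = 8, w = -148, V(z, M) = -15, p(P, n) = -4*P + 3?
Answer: 1305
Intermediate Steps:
p(P, n) = 3 - 4*P
g(C, h) = 179 - 15*h + 8*C (g(C, h) = (8*C - 15*h) + 179 = (-15*h + 8*C) + 179 = 179 - 15*h + 8*C)
-g(w, 20) = -(179 - 15*20 + 8*(-148)) = -(179 - 300 - 1184) = -1*(-1305) = 1305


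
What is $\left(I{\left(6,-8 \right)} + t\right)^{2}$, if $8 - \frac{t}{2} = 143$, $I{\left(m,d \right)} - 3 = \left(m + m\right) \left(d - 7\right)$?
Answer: $199809$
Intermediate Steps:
$I{\left(m,d \right)} = 3 + 2 m \left(-7 + d\right)$ ($I{\left(m,d \right)} = 3 + \left(m + m\right) \left(d - 7\right) = 3 + 2 m \left(-7 + d\right)$)
$t = -270$ ($t = 16 - 286 = -270$)
$\left(I{\left(6,-8 \right)} + t\right)^{2} = \left(\left(3 - 84 + 2 \left(-8\right) 6\right) - 270\right)^{2} = \left(\left(3 - 84 - 96\right) - 270\right)^{2} = \left(-177 - 270\right)^{2} = \left(-447\right)^{2} = 199809$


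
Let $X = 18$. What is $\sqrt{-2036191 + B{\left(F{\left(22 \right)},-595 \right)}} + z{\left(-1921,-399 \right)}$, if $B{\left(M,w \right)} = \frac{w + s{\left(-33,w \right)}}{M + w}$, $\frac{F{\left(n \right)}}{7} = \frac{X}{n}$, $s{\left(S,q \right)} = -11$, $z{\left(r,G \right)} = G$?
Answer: $-399 + \frac{i \sqrt{21388304393218}}{3241} \approx -399.0 + 1427.0 i$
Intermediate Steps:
$F{\left(n \right)} = \frac{126}{n}$ ($F{\left(n \right)} = 7 \frac{18}{n} = \frac{126}{n}$)
$B{\left(M,w \right)} = \frac{-11 + w}{M + w}$ ($B{\left(M,w \right)} = \frac{w - 11}{M + w} = \frac{-11 + w}{M + w}$)
$\sqrt{-2036191 + B{\left(F{\left(22 \right)},-595 \right)}} + z{\left(-1921,-399 \right)} = \sqrt{-2036191 + \frac{-11 - 595}{\frac{126}{22} - 595}} - 399 = \sqrt{-2036191 + \frac{1}{126 \cdot \frac{1}{22} - 595} \left(-606\right)} - 399 = \sqrt{-2036191 + \frac{1}{\frac{63}{11} - 595} \left(-606\right)} - 399 = \sqrt{-2036191 + \frac{1}{- \frac{6482}{11}} \left(-606\right)} - 399 = \sqrt{-2036191 - - \frac{3333}{3241}} - 399 = \sqrt{-2036191 + \frac{3333}{3241}} - 399 = \sqrt{- \frac{6599291698}{3241}} - 399 = \frac{i \sqrt{21388304393218}}{3241} - 399 = -399 + \frac{i \sqrt{21388304393218}}{3241}$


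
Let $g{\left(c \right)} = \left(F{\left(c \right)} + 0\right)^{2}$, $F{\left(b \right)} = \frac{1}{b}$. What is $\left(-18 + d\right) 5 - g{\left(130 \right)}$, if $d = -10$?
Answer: $- \frac{2366001}{16900} \approx -140.0$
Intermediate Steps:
$g{\left(c \right)} = \frac{1}{c^{2}}$ ($g{\left(c \right)} = \left(\frac{1}{c} + 0\right)^{2} = \left(\frac{1}{c}\right)^{2} = \frac{1}{c^{2}}$)
$\left(-18 + d\right) 5 - g{\left(130 \right)} = \left(-18 - 10\right) 5 - \frac{1}{16900} = \left(-28\right) 5 - \frac{1}{16900} = -140 - \frac{1}{16900} = - \frac{2366001}{16900}$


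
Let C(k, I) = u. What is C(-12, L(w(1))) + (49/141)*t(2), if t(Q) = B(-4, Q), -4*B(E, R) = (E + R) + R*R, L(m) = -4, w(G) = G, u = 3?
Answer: 797/282 ≈ 2.8262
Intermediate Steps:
C(k, I) = 3
B(E, R) = -E/4 - R/4 - R**2/4 (B(E, R) = -((E + R) + R*R)/4 = -((E + R) + R**2)/4 = -(E + R + R**2)/4 = -E/4 - R/4 - R**2/4)
t(Q) = 1 - Q/4 - Q**2/4 (t(Q) = -1/4*(-4) - Q/4 - Q**2/4 = 1 - Q/4 - Q**2/4)
C(-12, L(w(1))) + (49/141)*t(2) = 3 + (49/141)*(1 - 1/4*2 - 1/4*2**2) = 3 + (49*(1/141))*(1 - 1/2 - 1/4*4) = 3 + 49*(1 - 1/2 - 1)/141 = 3 + (49/141)*(-1/2) = 3 - 49/282 = 797/282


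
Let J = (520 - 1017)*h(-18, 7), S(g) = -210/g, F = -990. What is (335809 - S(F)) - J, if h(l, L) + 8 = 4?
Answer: 11016086/33 ≈ 3.3382e+5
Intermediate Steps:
h(l, L) = -4 (h(l, L) = -8 + 4 = -4)
J = 1988 (J = (520 - 1017)*(-4) = -497*(-4) = 1988)
(335809 - S(F)) - J = (335809 - (-210)/(-990)) - 1*1988 = (335809 - (-210)*(-1)/990) - 1988 = (335809 - 1*7/33) - 1988 = (335809 - 7/33) - 1988 = 11081690/33 - 1988 = 11016086/33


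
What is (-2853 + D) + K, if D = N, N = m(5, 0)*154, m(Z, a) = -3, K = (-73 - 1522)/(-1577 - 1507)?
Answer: -10221865/3084 ≈ -3314.5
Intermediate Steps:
K = 1595/3084 (K = -1595/(-3084) = -1595*(-1/3084) = 1595/3084 ≈ 0.51719)
N = -462 (N = -3*154 = -462)
D = -462
(-2853 + D) + K = (-2853 - 462) + 1595/3084 = -3315 + 1595/3084 = -10221865/3084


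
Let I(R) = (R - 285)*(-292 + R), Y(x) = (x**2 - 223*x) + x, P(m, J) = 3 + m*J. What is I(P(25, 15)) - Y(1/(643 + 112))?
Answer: 4559227559/570025 ≈ 7998.3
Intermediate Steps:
P(m, J) = 3 + J*m
Y(x) = x**2 - 222*x
I(R) = (-292 + R)*(-285 + R) (I(R) = (-285 + R)*(-292 + R) = (-292 + R)*(-285 + R))
I(P(25, 15)) - Y(1/(643 + 112)) = (83220 + (3 + 15*25)**2 - 577*(3 + 15*25)) - (-222 + 1/(643 + 112))/(643 + 112) = (83220 + (3 + 375)**2 - 577*(3 + 375)) - (-222 + 1/755)/755 = (83220 + 378**2 - 577*378) - (-222 + 1/755)/755 = (83220 + 142884 - 218106) - (-167609)/(755*755) = 7998 - 1*(-167609/570025) = 7998 + 167609/570025 = 4559227559/570025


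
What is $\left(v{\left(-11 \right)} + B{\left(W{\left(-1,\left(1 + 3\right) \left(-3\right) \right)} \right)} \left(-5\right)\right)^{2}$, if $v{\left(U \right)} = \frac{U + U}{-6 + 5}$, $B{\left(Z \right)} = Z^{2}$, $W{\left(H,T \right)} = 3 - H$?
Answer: $3364$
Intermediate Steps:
$v{\left(U \right)} = - 2 U$ ($v{\left(U \right)} = \frac{2 U}{-1} = 2 U \left(-1\right) = - 2 U$)
$\left(v{\left(-11 \right)} + B{\left(W{\left(-1,\left(1 + 3\right) \left(-3\right) \right)} \right)} \left(-5\right)\right)^{2} = \left(\left(-2\right) \left(-11\right) + \left(3 - -1\right)^{2} \left(-5\right)\right)^{2} = \left(22 + \left(3 + 1\right)^{2} \left(-5\right)\right)^{2} = \left(22 + 4^{2} \left(-5\right)\right)^{2} = \left(22 + 16 \left(-5\right)\right)^{2} = \left(22 - 80\right)^{2} = \left(-58\right)^{2} = 3364$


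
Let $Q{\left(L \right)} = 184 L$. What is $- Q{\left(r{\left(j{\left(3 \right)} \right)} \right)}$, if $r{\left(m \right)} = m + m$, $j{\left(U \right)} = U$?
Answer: $-1104$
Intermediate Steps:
$r{\left(m \right)} = 2 m$
$- Q{\left(r{\left(j{\left(3 \right)} \right)} \right)} = - 184 \cdot 2 \cdot 3 = - 184 \cdot 6 = \left(-1\right) 1104 = -1104$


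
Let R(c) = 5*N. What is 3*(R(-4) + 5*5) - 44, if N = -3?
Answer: -14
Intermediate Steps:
R(c) = -15 (R(c) = 5*(-3) = -15)
3*(R(-4) + 5*5) - 44 = 3*(-15 + 5*5) - 44 = 3*(-15 + 25) - 44 = 3*10 - 44 = 30 - 44 = -14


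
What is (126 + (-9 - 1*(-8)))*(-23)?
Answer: -2875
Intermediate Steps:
(126 + (-9 - 1*(-8)))*(-23) = (126 + (-9 + 8))*(-23) = (126 - 1)*(-23) = 125*(-23) = -2875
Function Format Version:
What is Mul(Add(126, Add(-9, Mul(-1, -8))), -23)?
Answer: -2875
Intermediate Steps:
Mul(Add(126, Add(-9, Mul(-1, -8))), -23) = Mul(Add(126, Add(-9, 8)), -23) = Mul(Add(126, -1), -23) = Mul(125, -23) = -2875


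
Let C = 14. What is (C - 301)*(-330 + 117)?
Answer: 61131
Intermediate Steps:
(C - 301)*(-330 + 117) = (14 - 301)*(-330 + 117) = -287*(-213) = 61131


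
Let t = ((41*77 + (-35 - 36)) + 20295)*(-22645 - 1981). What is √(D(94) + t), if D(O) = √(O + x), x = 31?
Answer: √(-575780506 + 5*√5) ≈ 23995.0*I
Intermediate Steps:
D(O) = √(31 + O) (D(O) = √(O + 31) = √(31 + O))
t = -575780506 (t = ((3157 - 71) + 20295)*(-24626) = (3086 + 20295)*(-24626) = 23381*(-24626) = -575780506)
√(D(94) + t) = √(√(31 + 94) - 575780506) = √(√125 - 575780506) = √(5*√5 - 575780506) = √(-575780506 + 5*√5)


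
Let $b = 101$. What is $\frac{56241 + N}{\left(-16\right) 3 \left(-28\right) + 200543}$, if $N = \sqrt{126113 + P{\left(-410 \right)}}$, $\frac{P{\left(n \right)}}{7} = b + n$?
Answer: $\frac{56241}{201887} + \frac{5 \sqrt{4958}}{201887} \approx 0.28032$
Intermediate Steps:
$P{\left(n \right)} = 707 + 7 n$ ($P{\left(n \right)} = 7 \left(101 + n\right) = 707 + 7 n$)
$N = 5 \sqrt{4958}$ ($N = \sqrt{126113 + \left(707 + 7 \left(-410\right)\right)} = \sqrt{126113 + \left(707 - 2870\right)} = \sqrt{126113 - 2163} = \sqrt{123950} = 5 \sqrt{4958} \approx 352.07$)
$\frac{56241 + N}{\left(-16\right) 3 \left(-28\right) + 200543} = \frac{56241 + 5 \sqrt{4958}}{\left(-16\right) 3 \left(-28\right) + 200543} = \frac{56241 + 5 \sqrt{4958}}{\left(-48\right) \left(-28\right) + 200543} = \frac{56241 + 5 \sqrt{4958}}{1344 + 200543} = \frac{56241 + 5 \sqrt{4958}}{201887} = \left(56241 + 5 \sqrt{4958}\right) \frac{1}{201887} = \frac{56241}{201887} + \frac{5 \sqrt{4958}}{201887}$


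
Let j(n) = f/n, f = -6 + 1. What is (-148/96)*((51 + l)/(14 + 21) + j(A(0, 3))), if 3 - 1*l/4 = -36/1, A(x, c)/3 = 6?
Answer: -131387/15120 ≈ -8.6896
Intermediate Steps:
A(x, c) = 18 (A(x, c) = 3*6 = 18)
l = 156 (l = 12 - (-144)/1 = 12 - (-144) = 12 - 4*(-36) = 12 + 144 = 156)
f = -5
j(n) = -5/n
(-148/96)*((51 + l)/(14 + 21) + j(A(0, 3))) = (-148/96)*((51 + 156)/(14 + 21) - 5/18) = (-148*1/96)*(207/35 - 5*1/18) = -37*(207*(1/35) - 5/18)/24 = -37*(207/35 - 5/18)/24 = -37/24*3551/630 = -131387/15120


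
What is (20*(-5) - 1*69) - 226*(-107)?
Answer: 24013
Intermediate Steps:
(20*(-5) - 1*69) - 226*(-107) = (-100 - 69) + 24182 = -169 + 24182 = 24013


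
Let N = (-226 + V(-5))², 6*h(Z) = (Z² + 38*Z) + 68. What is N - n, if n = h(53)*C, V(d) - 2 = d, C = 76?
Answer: -28535/3 ≈ -9511.7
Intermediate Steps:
V(d) = 2 + d
h(Z) = 34/3 + Z²/6 + 19*Z/3 (h(Z) = ((Z² + 38*Z) + 68)/6 = (68 + Z² + 38*Z)/6 = 34/3 + Z²/6 + 19*Z/3)
n = 185858/3 (n = (34/3 + (⅙)*53² + (19/3)*53)*76 = (34/3 + (⅙)*2809 + 1007/3)*76 = (34/3 + 2809/6 + 1007/3)*76 = (4891/6)*76 = 185858/3 ≈ 61953.)
N = 52441 (N = (-226 + (2 - 5))² = (-226 - 3)² = (-229)² = 52441)
N - n = 52441 - 1*185858/3 = 52441 - 185858/3 = -28535/3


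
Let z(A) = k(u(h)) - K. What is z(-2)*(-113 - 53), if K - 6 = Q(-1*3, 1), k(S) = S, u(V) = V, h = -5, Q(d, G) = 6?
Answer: 2822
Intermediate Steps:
K = 12 (K = 6 + 6 = 12)
z(A) = -17 (z(A) = -5 - 1*12 = -5 - 12 = -17)
z(-2)*(-113 - 53) = -17*(-113 - 53) = -17*(-166) = 2822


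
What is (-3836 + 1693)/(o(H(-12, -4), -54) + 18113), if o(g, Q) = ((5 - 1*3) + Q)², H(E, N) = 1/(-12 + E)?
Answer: -2143/20817 ≈ -0.10294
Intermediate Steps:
o(g, Q) = (2 + Q)² (o(g, Q) = ((5 - 3) + Q)² = (2 + Q)²)
(-3836 + 1693)/(o(H(-12, -4), -54) + 18113) = (-3836 + 1693)/((2 - 54)² + 18113) = -2143/((-52)² + 18113) = -2143/(2704 + 18113) = -2143/20817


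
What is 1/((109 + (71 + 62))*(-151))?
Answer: -1/36542 ≈ -2.7366e-5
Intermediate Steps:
1/((109 + (71 + 62))*(-151)) = 1/((109 + 133)*(-151)) = 1/(242*(-151)) = 1/(-36542) = -1/36542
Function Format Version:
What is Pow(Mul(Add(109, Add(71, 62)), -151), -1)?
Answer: Rational(-1, 36542) ≈ -2.7366e-5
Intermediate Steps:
Pow(Mul(Add(109, Add(71, 62)), -151), -1) = Pow(Mul(Add(109, 133), -151), -1) = Pow(Mul(242, -151), -1) = Pow(-36542, -1) = Rational(-1, 36542)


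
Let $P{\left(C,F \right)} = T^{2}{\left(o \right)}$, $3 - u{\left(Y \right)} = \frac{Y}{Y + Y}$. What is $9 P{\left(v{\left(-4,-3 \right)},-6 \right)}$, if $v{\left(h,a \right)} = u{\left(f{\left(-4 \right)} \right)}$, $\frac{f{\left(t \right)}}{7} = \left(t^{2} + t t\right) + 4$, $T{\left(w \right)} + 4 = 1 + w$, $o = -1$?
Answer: $144$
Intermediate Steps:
$T{\left(w \right)} = -3 + w$ ($T{\left(w \right)} = -4 + \left(1 + w\right) = -3 + w$)
$f{\left(t \right)} = 28 + 14 t^{2}$ ($f{\left(t \right)} = 7 \left(\left(t^{2} + t t\right) + 4\right) = 7 \left(\left(t^{2} + t^{2}\right) + 4\right) = 7 \left(2 t^{2} + 4\right) = 7 \left(4 + 2 t^{2}\right) = 28 + 14 t^{2}$)
$u{\left(Y \right)} = \frac{5}{2}$ ($u{\left(Y \right)} = 3 - \frac{Y}{Y + Y} = 3 - \frac{Y}{2 Y} = 3 - Y \frac{1}{2 Y} = 3 - \frac{1}{2} = \frac{5}{2}$)
$v{\left(h,a \right)} = \frac{5}{2}$
$P{\left(C,F \right)} = 16$ ($P{\left(C,F \right)} = \left(-3 - 1\right)^{2} = \left(-4\right)^{2} = 16$)
$9 P{\left(v{\left(-4,-3 \right)},-6 \right)} = 9 \cdot 16 = 144$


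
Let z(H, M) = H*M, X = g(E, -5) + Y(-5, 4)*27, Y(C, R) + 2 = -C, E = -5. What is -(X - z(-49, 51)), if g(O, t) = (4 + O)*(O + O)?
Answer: -2590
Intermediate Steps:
Y(C, R) = -2 - C
g(O, t) = 2*O*(4 + O) (g(O, t) = (4 + O)*(2*O) = 2*O*(4 + O))
X = 91 (X = 2*(-5)*(4 - 5) + (-2 - 1*(-5))*27 = 2*(-5)*(-1) + (-2 + 5)*27 = 10 + 3*27 = 10 + 81 = 91)
-(X - z(-49, 51)) = -(91 - (-49)*51) = -(91 - 1*(-2499)) = -(91 + 2499) = -1*2590 = -2590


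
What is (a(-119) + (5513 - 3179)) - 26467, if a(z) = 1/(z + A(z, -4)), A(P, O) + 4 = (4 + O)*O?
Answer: -2968360/123 ≈ -24133.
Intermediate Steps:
A(P, O) = -4 + O*(4 + O) (A(P, O) = -4 + (4 + O)*O = -4 + O*(4 + O))
a(z) = 1/(-4 + z) (a(z) = 1/(z + (-4 + (-4)² + 4*(-4))) = 1/(z + (-4 + 16 - 16)) = 1/(z - 4) = 1/(-4 + z))
(a(-119) + (5513 - 3179)) - 26467 = (1/(-4 - 119) + (5513 - 3179)) - 26467 = (1/(-123) + 2334) - 26467 = (-1/123 + 2334) - 26467 = 287081/123 - 26467 = -2968360/123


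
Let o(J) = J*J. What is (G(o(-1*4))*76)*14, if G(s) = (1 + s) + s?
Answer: 35112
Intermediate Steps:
o(J) = J**2
G(s) = 1 + 2*s
(G(o(-1*4))*76)*14 = ((1 + 2*(-1*4)**2)*76)*14 = ((1 + 2*(-4)**2)*76)*14 = ((1 + 2*16)*76)*14 = ((1 + 32)*76)*14 = (33*76)*14 = 2508*14 = 35112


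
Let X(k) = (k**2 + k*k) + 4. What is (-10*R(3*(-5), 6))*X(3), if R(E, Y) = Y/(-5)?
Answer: 264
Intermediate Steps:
R(E, Y) = -Y/5 (R(E, Y) = Y*(-1/5) = -Y/5)
X(k) = 4 + 2*k**2 (X(k) = (k**2 + k**2) + 4 = 2*k**2 + 4 = 4 + 2*k**2)
(-10*R(3*(-5), 6))*X(3) = (-(-2)*6)*(4 + 2*3**2) = (-10*(-6/5))*(4 + 2*9) = 12*(4 + 18) = 12*22 = 264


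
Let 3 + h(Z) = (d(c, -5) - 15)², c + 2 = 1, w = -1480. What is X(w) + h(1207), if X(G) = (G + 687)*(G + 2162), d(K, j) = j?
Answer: -540429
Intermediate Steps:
c = -1 (c = -2 + 1 = -1)
X(G) = (687 + G)*(2162 + G)
h(Z) = 397 (h(Z) = -3 + (-5 - 15)² = -3 + (-20)² = -3 + 400 = 397)
X(w) + h(1207) = (1485294 + (-1480)² + 2849*(-1480)) + 397 = (1485294 + 2190400 - 4216520) + 397 = -540826 + 397 = -540429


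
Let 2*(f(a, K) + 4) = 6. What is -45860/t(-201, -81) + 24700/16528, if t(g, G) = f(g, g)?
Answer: 189499695/4132 ≈ 45862.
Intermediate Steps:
f(a, K) = -1 (f(a, K) = -4 + (½)*6 = -4 + 3 = -1)
t(g, G) = -1
-45860/t(-201, -81) + 24700/16528 = -45860/(-1) + 24700/16528 = -45860*(-1) + 24700*(1/16528) = 45860 + 6175/4132 = 189499695/4132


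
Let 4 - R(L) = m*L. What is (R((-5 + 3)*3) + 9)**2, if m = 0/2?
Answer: 169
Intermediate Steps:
m = 0 (m = 0*(1/2) = 0)
R(L) = 4 (R(L) = 4 - 0*L = 4 - 1*0 = 4 + 0 = 4)
(R((-5 + 3)*3) + 9)**2 = (4 + 9)**2 = 13**2 = 169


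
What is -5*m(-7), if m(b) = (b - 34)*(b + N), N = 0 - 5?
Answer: -2460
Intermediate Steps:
N = -5
m(b) = (-34 + b)*(-5 + b) (m(b) = (b - 34)*(b - 5) = (-34 + b)*(-5 + b))
-5*m(-7) = -5*(170 + (-7)² - 39*(-7)) = -5*(170 + 49 + 273) = -5*492 = -2460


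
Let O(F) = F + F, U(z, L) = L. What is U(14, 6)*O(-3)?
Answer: -36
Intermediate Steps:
O(F) = 2*F
U(14, 6)*O(-3) = 6*(2*(-3)) = 6*(-6) = -36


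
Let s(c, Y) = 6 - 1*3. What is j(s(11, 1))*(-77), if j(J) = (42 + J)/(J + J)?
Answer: -1155/2 ≈ -577.50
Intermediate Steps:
s(c, Y) = 3 (s(c, Y) = 6 - 3 = 3)
j(J) = (42 + J)/(2*J) (j(J) = (42 + J)/((2*J)) = (42 + J)*(1/(2*J)) = (42 + J)/(2*J))
j(s(11, 1))*(-77) = ((½)*(42 + 3)/3)*(-77) = ((½)*(⅓)*45)*(-77) = (15/2)*(-77) = -1155/2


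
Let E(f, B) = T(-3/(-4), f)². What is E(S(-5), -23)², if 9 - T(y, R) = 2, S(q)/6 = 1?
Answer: 2401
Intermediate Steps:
S(q) = 6 (S(q) = 6*1 = 6)
T(y, R) = 7 (T(y, R) = 9 - 1*2 = 9 - 2 = 7)
E(f, B) = 49 (E(f, B) = 7² = 49)
E(S(-5), -23)² = 49² = 2401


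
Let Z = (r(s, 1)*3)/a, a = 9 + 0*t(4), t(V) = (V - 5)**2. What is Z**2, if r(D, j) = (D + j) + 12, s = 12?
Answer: 625/9 ≈ 69.444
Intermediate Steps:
t(V) = (-5 + V)**2
r(D, j) = 12 + D + j
a = 9 (a = 9 + 0*(-5 + 4)**2 = 9 + 0*(-1)**2 = 9 + 0*1 = 9 + 0 = 9)
Z = 25/3 (Z = ((12 + 12 + 1)*3)/9 = (25*3)*(1/9) = 75*(1/9) = 25/3 ≈ 8.3333)
Z**2 = (25/3)**2 = 625/9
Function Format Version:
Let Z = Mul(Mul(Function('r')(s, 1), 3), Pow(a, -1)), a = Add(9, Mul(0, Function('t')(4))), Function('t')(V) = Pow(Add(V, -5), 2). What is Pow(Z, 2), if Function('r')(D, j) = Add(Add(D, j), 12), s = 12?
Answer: Rational(625, 9) ≈ 69.444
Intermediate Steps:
Function('t')(V) = Pow(Add(-5, V), 2)
Function('r')(D, j) = Add(12, D, j)
a = 9 (a = Add(9, Mul(0, Pow(Add(-5, 4), 2))) = Add(9, Mul(0, Pow(-1, 2))) = Add(9, Mul(0, 1)) = Add(9, 0) = 9)
Z = Rational(25, 3) (Z = Mul(Mul(Add(12, 12, 1), 3), Pow(9, -1)) = Mul(Mul(25, 3), Rational(1, 9)) = Mul(75, Rational(1, 9)) = Rational(25, 3) ≈ 8.3333)
Pow(Z, 2) = Pow(Rational(25, 3), 2) = Rational(625, 9)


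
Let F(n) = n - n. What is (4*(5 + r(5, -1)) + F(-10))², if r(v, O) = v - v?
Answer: 400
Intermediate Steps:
r(v, O) = 0
F(n) = 0
(4*(5 + r(5, -1)) + F(-10))² = (4*(5 + 0) + 0)² = (4*5 + 0)² = (20 + 0)² = 20² = 400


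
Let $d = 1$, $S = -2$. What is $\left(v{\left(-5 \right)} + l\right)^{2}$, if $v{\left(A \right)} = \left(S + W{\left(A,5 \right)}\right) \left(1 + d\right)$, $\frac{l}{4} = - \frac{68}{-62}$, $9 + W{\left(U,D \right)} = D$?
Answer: $\frac{55696}{961} \approx 57.956$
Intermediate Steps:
$W{\left(U,D \right)} = -9 + D$
$l = \frac{136}{31}$ ($l = 4 \left(- \frac{68}{-62}\right) = 4 \left(\left(-68\right) \left(- \frac{1}{62}\right)\right) = 4 \cdot \frac{34}{31} = \frac{136}{31} \approx 4.3871$)
$v{\left(A \right)} = -12$ ($v{\left(A \right)} = \left(-2 + \left(-9 + 5\right)\right) \left(1 + 1\right) = \left(-2 - 4\right) 2 = \left(-6\right) 2 = -12$)
$\left(v{\left(-5 \right)} + l\right)^{2} = \left(-12 + \frac{136}{31}\right)^{2} = \left(- \frac{236}{31}\right)^{2} = \frac{55696}{961}$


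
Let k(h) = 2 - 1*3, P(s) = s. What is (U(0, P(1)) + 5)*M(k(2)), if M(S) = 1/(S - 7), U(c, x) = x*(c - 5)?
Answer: 0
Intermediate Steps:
U(c, x) = x*(-5 + c)
k(h) = -1 (k(h) = 2 - 3 = -1)
M(S) = 1/(-7 + S)
(U(0, P(1)) + 5)*M(k(2)) = (1*(-5 + 0) + 5)/(-7 - 1) = (1*(-5) + 5)/(-8) = (-5 + 5)*(-⅛) = 0*(-⅛) = 0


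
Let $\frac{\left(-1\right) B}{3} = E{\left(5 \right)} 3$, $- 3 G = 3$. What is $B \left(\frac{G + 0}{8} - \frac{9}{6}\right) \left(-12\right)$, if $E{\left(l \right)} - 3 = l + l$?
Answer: $- \frac{4563}{2} \approx -2281.5$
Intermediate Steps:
$E{\left(l \right)} = 3 + 2 l$ ($E{\left(l \right)} = 3 + \left(l + l\right) = 3 + 2 l$)
$G = -1$ ($G = \left(- \frac{1}{3}\right) 3 = -1$)
$B = -117$ ($B = - 3 \left(3 + 2 \cdot 5\right) 3 = - 3 \left(3 + 10\right) 3 = - 3 \cdot 13 \cdot 3 = \left(-3\right) 39 = -117$)
$B \left(\frac{G + 0}{8} - \frac{9}{6}\right) \left(-12\right) = - 117 \left(\frac{-1 + 0}{8} - \frac{9}{6}\right) \left(-12\right) = - 117 \left(\left(-1\right) \frac{1}{8} - \frac{3}{2}\right) \left(-12\right) = - 117 \left(- \frac{1}{8} - \frac{3}{2}\right) \left(-12\right) = \left(-117\right) \left(- \frac{13}{8}\right) \left(-12\right) = \frac{1521}{8} \left(-12\right) = - \frac{4563}{2}$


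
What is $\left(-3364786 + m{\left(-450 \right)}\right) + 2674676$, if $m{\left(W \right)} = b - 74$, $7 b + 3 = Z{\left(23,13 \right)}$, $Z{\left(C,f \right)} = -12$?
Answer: $- \frac{4831303}{7} \approx -6.9019 \cdot 10^{5}$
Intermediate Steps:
$b = - \frac{15}{7}$ ($b = - \frac{3}{7} + \frac{1}{7} \left(-12\right) = - \frac{3}{7} - \frac{12}{7} = - \frac{15}{7} \approx -2.1429$)
$m{\left(W \right)} = - \frac{533}{7}$ ($m{\left(W \right)} = - \frac{15}{7} - 74 = - \frac{533}{7}$)
$\left(-3364786 + m{\left(-450 \right)}\right) + 2674676 = \left(-3364786 - \frac{533}{7}\right) + 2674676 = - \frac{23554035}{7} + 2674676 = - \frac{4831303}{7}$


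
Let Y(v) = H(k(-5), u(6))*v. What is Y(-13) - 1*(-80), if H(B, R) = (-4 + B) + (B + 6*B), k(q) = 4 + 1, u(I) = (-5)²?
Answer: -388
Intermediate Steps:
u(I) = 25
k(q) = 5
H(B, R) = -4 + 8*B (H(B, R) = (-4 + B) + 7*B = -4 + 8*B)
Y(v) = 36*v (Y(v) = (-4 + 8*5)*v = (-4 + 40)*v = 36*v)
Y(-13) - 1*(-80) = 36*(-13) - 1*(-80) = -468 + 80 = -388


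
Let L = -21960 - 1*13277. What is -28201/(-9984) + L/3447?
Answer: -84865787/11471616 ≈ -7.3979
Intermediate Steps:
L = -35237 (L = -21960 - 13277 = -35237)
-28201/(-9984) + L/3447 = -28201/(-9984) - 35237/3447 = -28201*(-1/9984) - 35237*1/3447 = 28201/9984 - 35237/3447 = -84865787/11471616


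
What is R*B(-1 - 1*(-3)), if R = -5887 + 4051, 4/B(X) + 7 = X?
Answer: 7344/5 ≈ 1468.8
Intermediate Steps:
B(X) = 4/(-7 + X)
R = -1836
R*B(-1 - 1*(-3)) = -7344/(-7 + (-1 - 1*(-3))) = -7344/(-7 + (-1 + 3)) = -7344/(-7 + 2) = -7344/(-5) = -7344*(-1)/5 = -1836*(-4/5) = 7344/5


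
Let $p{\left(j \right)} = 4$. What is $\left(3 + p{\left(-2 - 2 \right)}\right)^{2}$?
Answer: $49$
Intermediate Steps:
$\left(3 + p{\left(-2 - 2 \right)}\right)^{2} = \left(3 + 4\right)^{2} = 7^{2} = 49$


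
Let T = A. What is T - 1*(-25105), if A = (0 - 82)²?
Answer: 31829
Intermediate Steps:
A = 6724 (A = (-82)² = 6724)
T = 6724
T - 1*(-25105) = 6724 - 1*(-25105) = 6724 + 25105 = 31829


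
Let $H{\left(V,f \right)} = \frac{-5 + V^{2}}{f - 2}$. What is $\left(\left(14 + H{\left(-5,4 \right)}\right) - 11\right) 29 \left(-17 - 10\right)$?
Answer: $-10179$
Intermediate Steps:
$H{\left(V,f \right)} = \frac{-5 + V^{2}}{-2 + f}$
$\left(\left(14 + H{\left(-5,4 \right)}\right) - 11\right) 29 \left(-17 - 10\right) = \left(\left(14 + \frac{-5 + \left(-5\right)^{2}}{-2 + 4}\right) - 11\right) 29 \left(-17 - 10\right) = \left(\left(14 + \frac{-5 + 25}{2}\right) - 11\right) 29 \left(-27\right) = \left(\left(14 + \frac{1}{2} \cdot 20\right) - 11\right) 29 \left(-27\right) = \left(\left(14 + 10\right) - 11\right) 29 \left(-27\right) = \left(24 - 11\right) 29 \left(-27\right) = 13 \cdot 29 \left(-27\right) = 377 \left(-27\right) = -10179$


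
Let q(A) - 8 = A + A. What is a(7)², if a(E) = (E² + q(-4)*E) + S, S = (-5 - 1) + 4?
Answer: 2209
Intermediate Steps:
q(A) = 8 + 2*A (q(A) = 8 + (A + A) = 8 + 2*A)
S = -2 (S = -6 + 4 = -2)
a(E) = -2 + E² (a(E) = (E² + (8 + 2*(-4))*E) - 2 = (E² + (8 - 8)*E) - 2 = (E² + 0*E) - 2 = (E² + 0) - 2 = E² - 2 = -2 + E²)
a(7)² = (-2 + 7²)² = (-2 + 49)² = 47² = 2209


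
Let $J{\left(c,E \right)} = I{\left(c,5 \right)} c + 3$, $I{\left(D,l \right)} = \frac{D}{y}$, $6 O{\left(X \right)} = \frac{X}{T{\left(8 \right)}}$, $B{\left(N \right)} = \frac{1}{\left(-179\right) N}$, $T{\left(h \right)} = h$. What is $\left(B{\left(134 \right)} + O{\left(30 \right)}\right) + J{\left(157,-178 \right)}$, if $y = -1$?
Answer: $- \frac{2364575863}{95944} \approx -24645.0$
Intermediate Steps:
$B{\left(N \right)} = - \frac{1}{179 N}$
$O{\left(X \right)} = \frac{X}{48}$ ($O{\left(X \right)} = \frac{X \frac{1}{8}}{6} = \frac{\frac{1}{8} X}{6} = \frac{X}{48}$)
$I{\left(D,l \right)} = - D$ ($I{\left(D,l \right)} = \frac{D}{-1} = D \left(-1\right) = - D$)
$J{\left(c,E \right)} = 3 - c^{2}$ ($J{\left(c,E \right)} = - c c + 3 = - c^{2} + 3 = 3 - c^{2}$)
$\left(B{\left(134 \right)} + O{\left(30 \right)}\right) + J{\left(157,-178 \right)} = \left(- \frac{1}{179 \cdot 134} + \frac{1}{48} \cdot 30\right) + \left(3 - 157^{2}\right) = \left(\left(- \frac{1}{179}\right) \frac{1}{134} + \frac{5}{8}\right) + \left(3 - 24649\right) = \left(- \frac{1}{23986} + \frac{5}{8}\right) + \left(3 - 24649\right) = \frac{59961}{95944} - 24646 = - \frac{2364575863}{95944}$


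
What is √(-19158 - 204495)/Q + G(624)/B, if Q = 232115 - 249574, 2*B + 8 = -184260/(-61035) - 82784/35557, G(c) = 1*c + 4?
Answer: -45429969962/264379343 - I*√223653/17459 ≈ -171.84 - 0.027087*I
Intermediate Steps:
G(c) = 4 + c (G(c) = c + 4 = 4 + c)
B = -528758686/144681433 (B = -4 + (-184260/(-61035) - 82784/35557)/2 = -4 + (-184260*(-1/61035) - 82784*1/35557)/2 = -4 + (12284/4069 - 82784/35557)/2 = -4 + (½)*(99934092/144681433) = -4 + 49967046/144681433 = -528758686/144681433 ≈ -3.6546)
Q = -17459
√(-19158 - 204495)/Q + G(624)/B = √(-19158 - 204495)/(-17459) + (4 + 624)/(-528758686/144681433) = √(-223653)*(-1/17459) + 628*(-144681433/528758686) = (I*√223653)*(-1/17459) - 45429969962/264379343 = -I*√223653/17459 - 45429969962/264379343 = -45429969962/264379343 - I*√223653/17459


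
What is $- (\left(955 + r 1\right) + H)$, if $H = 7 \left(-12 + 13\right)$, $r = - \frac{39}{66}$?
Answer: $- \frac{21151}{22} \approx -961.41$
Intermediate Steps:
$r = - \frac{13}{22}$ ($r = \left(-39\right) \frac{1}{66} = - \frac{13}{22} \approx -0.59091$)
$H = 7$ ($H = 7 \cdot 1 = 7$)
$- (\left(955 + r 1\right) + H) = - (\left(955 - \frac{13}{22}\right) + 7) = - (\frac{20997}{22} + 7) = \left(-1\right) \frac{21151}{22} = - \frac{21151}{22}$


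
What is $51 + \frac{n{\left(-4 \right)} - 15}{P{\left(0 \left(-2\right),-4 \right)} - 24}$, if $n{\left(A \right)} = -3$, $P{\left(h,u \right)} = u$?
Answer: $\frac{723}{14} \approx 51.643$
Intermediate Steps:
$51 + \frac{n{\left(-4 \right)} - 15}{P{\left(0 \left(-2\right),-4 \right)} - 24} = 51 + \frac{-3 - 15}{-4 - 24} = 51 + \frac{-3 - 15}{-28} = 51 - - \frac{9}{14} = 51 + \frac{9}{14} = \frac{723}{14}$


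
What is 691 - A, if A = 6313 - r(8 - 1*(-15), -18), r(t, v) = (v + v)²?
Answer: -4326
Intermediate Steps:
r(t, v) = 4*v² (r(t, v) = (2*v)² = 4*v²)
A = 5017 (A = 6313 - 4*(-18)² = 6313 - 4*324 = 6313 - 1*1296 = 6313 - 1296 = 5017)
691 - A = 691 - 1*5017 = 691 - 5017 = -4326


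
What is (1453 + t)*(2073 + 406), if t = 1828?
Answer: 8133599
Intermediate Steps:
(1453 + t)*(2073 + 406) = (1453 + 1828)*(2073 + 406) = 3281*2479 = 8133599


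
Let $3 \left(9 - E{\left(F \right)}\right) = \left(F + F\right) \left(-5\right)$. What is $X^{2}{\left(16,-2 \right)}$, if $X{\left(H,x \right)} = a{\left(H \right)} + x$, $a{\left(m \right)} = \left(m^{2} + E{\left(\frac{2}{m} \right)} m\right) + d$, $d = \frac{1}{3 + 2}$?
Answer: $\frac{36881329}{225} \approx 1.6392 \cdot 10^{5}$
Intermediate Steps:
$d = \frac{1}{5} \approx 0.2$
$E{\left(F \right)} = 9 + \frac{10 F}{3}$ ($E{\left(F \right)} = 9 - \frac{\left(F + F\right) \left(-5\right)}{3} = 9 - \frac{2 F \left(-5\right)}{3} = 9 - \frac{\left(-10\right) F}{3} = 9 + \frac{10 F}{3}$)
$a{\left(m \right)} = \frac{1}{5} + m^{2} + m \left(9 + \frac{20}{3 m}\right)$ ($a{\left(m \right)} = \left(m^{2} + \left(9 + \frac{10 \frac{2}{m}}{3}\right) m\right) + \frac{1}{5} = \left(m^{2} + \left(9 + \frac{20}{3 m}\right) m\right) + \frac{1}{5} = \left(m^{2} + m \left(9 + \frac{20}{3 m}\right)\right) + \frac{1}{5} = \frac{1}{5} + m^{2} + m \left(9 + \frac{20}{3 m}\right)$)
$X{\left(H,x \right)} = \frac{103}{15} + x + H^{2} + 9 H$ ($X{\left(H,x \right)} = \left(\frac{103}{15} + H^{2} + 9 H\right) + x = \frac{103}{15} + x + H^{2} + 9 H$)
$X^{2}{\left(16,-2 \right)} = \left(\frac{103}{15} - 2 + 16^{2} + 9 \cdot 16\right)^{2} = \left(\frac{103}{15} - 2 + 256 + 144\right)^{2} = \left(\frac{6073}{15}\right)^{2} = \frac{36881329}{225}$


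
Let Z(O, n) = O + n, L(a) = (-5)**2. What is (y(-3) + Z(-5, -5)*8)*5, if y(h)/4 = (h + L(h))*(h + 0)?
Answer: -1720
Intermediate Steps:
L(a) = 25
y(h) = 4*h*(25 + h) (y(h) = 4*((h + 25)*(h + 0)) = 4*((25 + h)*h) = 4*(h*(25 + h)) = 4*h*(25 + h))
(y(-3) + Z(-5, -5)*8)*5 = (4*(-3)*(25 - 3) + (-5 - 5)*8)*5 = (4*(-3)*22 - 10*8)*5 = (-264 - 80)*5 = -344*5 = -1720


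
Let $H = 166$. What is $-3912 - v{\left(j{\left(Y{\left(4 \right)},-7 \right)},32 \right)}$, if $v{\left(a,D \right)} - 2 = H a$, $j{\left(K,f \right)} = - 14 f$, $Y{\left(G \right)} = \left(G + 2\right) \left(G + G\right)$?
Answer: $-20182$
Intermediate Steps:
$Y{\left(G \right)} = 2 G \left(2 + G\right)$ ($Y{\left(G \right)} = \left(2 + G\right) 2 G = 2 G \left(2 + G\right)$)
$v{\left(a,D \right)} = 2 + 166 a$
$-3912 - v{\left(j{\left(Y{\left(4 \right)},-7 \right)},32 \right)} = -3912 - \left(2 + 166 \left(\left(-14\right) \left(-7\right)\right)\right) = -3912 - \left(2 + 166 \cdot 98\right) = -3912 - \left(2 + 16268\right) = -3912 - 16270 = -20182$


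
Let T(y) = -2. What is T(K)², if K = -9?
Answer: 4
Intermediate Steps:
T(K)² = (-2)² = 4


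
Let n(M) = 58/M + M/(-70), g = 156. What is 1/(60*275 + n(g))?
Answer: 2730/45039931 ≈ 6.0613e-5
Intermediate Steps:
n(M) = 58/M - M/70 (n(M) = 58/M + M*(-1/70) = 58/M - M/70)
1/(60*275 + n(g)) = 1/(60*275 + (58/156 - 1/70*156)) = 1/(16500 + (58*(1/156) - 78/35)) = 1/(16500 + (29/78 - 78/35)) = 1/(16500 - 5069/2730) = 1/(45039931/2730) = 2730/45039931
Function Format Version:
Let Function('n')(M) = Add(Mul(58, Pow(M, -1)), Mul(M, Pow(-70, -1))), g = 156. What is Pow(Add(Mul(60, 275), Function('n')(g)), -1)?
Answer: Rational(2730, 45039931) ≈ 6.0613e-5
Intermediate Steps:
Function('n')(M) = Add(Mul(58, Pow(M, -1)), Mul(Rational(-1, 70), M)) (Function('n')(M) = Add(Mul(58, Pow(M, -1)), Mul(M, Rational(-1, 70))) = Add(Mul(58, Pow(M, -1)), Mul(Rational(-1, 70), M)))
Pow(Add(Mul(60, 275), Function('n')(g)), -1) = Pow(Add(Mul(60, 275), Add(Mul(58, Pow(156, -1)), Mul(Rational(-1, 70), 156))), -1) = Pow(Add(16500, Add(Mul(58, Rational(1, 156)), Rational(-78, 35))), -1) = Pow(Add(16500, Add(Rational(29, 78), Rational(-78, 35))), -1) = Pow(Add(16500, Rational(-5069, 2730)), -1) = Pow(Rational(45039931, 2730), -1) = Rational(2730, 45039931)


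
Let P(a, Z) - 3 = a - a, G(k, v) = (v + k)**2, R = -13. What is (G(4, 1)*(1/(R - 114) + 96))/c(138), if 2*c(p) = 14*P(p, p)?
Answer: 304775/2667 ≈ 114.28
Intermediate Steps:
G(k, v) = (k + v)**2
P(a, Z) = 3 (P(a, Z) = 3 + (a - a) = 3 + 0 = 3)
c(p) = 21 (c(p) = (14*3)/2 = (1/2)*42 = 21)
(G(4, 1)*(1/(R - 114) + 96))/c(138) = ((4 + 1)**2*(1/(-13 - 114) + 96))/21 = (5**2*(1/(-127) + 96))*(1/21) = (25*(-1/127 + 96))*(1/21) = (25*(12191/127))*(1/21) = (304775/127)*(1/21) = 304775/2667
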